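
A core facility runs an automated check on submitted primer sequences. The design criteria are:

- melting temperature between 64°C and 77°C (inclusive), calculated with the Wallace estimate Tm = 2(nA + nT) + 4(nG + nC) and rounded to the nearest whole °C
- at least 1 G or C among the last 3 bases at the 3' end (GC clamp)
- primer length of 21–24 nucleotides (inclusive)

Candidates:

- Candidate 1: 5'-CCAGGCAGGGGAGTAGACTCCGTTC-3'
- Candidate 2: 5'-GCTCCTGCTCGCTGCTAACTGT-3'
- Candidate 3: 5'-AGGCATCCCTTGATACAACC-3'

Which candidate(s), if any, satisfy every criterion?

Candidate 2 only.

Candidate 1 (25 nt, A=5 T=4 G=9 C=7): Tm = 2·9 + 4·16 = 82°C, outside 64–77°C ✗; 3' end TTC has 1 G/C ✓; length 25, outside 21–24 ✗ — fails.
Candidate 2 (22 nt, A=2 T=7 G=5 C=8): Tm = 2·9 + 4·13 = 70°C ✓; 3' end TGT has 1 G/C ✓; length 22 ✓ — passes.
Candidate 3 (20 nt, A=6 T=4 G=3 C=7): Tm = 2·10 + 4·10 = 60°C, outside 64–77°C ✗; 3' end ACC has 2 G/C ✓; length 20, outside 21–24 ✗ — fails.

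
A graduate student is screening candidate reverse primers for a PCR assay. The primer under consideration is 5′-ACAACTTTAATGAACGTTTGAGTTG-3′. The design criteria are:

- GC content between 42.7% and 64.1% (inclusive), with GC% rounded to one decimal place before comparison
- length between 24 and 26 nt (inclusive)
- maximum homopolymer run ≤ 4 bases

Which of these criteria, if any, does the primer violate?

Fails: GC content.

Base counts: A=8, T=9, G=5, C=3 (length 25).
GC content: GC 8/25 = 32.0%, outside 42.7–64.1% ✗
length: length 25 ✓
homopolymer run: longest run = 3 ✓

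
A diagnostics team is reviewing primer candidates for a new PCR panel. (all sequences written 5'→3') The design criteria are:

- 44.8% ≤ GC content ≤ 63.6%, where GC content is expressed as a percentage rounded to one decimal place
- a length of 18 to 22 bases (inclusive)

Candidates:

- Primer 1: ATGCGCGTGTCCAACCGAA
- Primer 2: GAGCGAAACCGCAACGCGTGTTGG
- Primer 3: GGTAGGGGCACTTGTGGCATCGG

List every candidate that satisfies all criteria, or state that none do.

Primer 1 only.

Primer 1 (19 nt, A=5 T=3 G=5 C=6): GC 11/19 = 57.9% ✓; length 19 ✓ — passes.
Primer 2 (24 nt, A=6 T=3 G=9 C=6): GC 15/24 = 62.5% ✓; length 24, outside 18–22 ✗ — fails.
Primer 3 (23 nt, A=3 T=5 G=11 C=4): GC 15/23 = 65.2%, outside 44.8–63.6% ✗; length 23, outside 18–22 ✗ — fails.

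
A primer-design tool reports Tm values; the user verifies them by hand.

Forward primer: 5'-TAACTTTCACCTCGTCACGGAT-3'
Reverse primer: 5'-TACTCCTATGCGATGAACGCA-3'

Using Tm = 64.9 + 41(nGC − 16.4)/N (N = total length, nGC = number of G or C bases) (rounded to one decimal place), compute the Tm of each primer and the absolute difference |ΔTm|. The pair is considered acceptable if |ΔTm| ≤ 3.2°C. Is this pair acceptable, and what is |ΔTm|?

|ΔTm| = 0.6°C; the pair is acceptable.

Forward: G+C = 10, N = 22 → Tm = 64.9 + 41·(10 − 16.4)/22 = 53.0°C.
Reverse: G+C = 10, N = 21 → Tm = 64.9 + 41·(10 − 16.4)/21 = 52.4°C.
|ΔTm| = |53.0 − 52.4| = 0.6°C, ≤ 3.2°C.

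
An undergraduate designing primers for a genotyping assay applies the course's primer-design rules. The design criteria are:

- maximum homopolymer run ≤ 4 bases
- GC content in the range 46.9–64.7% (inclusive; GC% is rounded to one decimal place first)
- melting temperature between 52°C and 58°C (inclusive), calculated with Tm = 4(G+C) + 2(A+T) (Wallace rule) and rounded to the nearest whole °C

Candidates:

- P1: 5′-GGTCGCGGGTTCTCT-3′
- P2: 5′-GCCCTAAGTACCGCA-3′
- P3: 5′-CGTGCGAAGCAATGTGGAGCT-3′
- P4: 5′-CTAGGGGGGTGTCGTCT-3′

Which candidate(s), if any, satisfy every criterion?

P1 (15 nt, A=0 T=5 G=6 C=4): longest run = 3 ✓; GC 10/15 = 66.7%, outside 46.9–64.7% ✗; Tm = 2·5 + 4·10 = 50°C, outside 52–58°C ✗ — fails.
P2 (15 nt, A=4 T=2 G=3 C=6): longest run = 3 ✓; GC 9/15 = 60.0% ✓; Tm = 2·6 + 4·9 = 48°C, outside 52–58°C ✗ — fails.
P3 (21 nt, A=5 T=4 G=8 C=4): longest run = 2 ✓; GC 12/21 = 57.1% ✓; Tm = 2·9 + 4·12 = 66°C, outside 52–58°C ✗ — fails.
P4 (17 nt, A=1 T=5 G=8 C=3): longest run = 6, exceeds 4 ✗; GC 11/17 = 64.7% ✓; Tm = 2·6 + 4·11 = 56°C ✓ — fails.

None of the candidates satisfy all criteria.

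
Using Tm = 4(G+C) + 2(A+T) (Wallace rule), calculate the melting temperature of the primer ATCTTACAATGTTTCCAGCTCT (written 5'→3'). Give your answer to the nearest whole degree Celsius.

60°C

Base counts: A=5, T=9, G=2, C=6 (length 22).
Tm = 2·(5+9) + 4·(2+6) = 2·14 + 4·8 = 28 + 32 = 60°C.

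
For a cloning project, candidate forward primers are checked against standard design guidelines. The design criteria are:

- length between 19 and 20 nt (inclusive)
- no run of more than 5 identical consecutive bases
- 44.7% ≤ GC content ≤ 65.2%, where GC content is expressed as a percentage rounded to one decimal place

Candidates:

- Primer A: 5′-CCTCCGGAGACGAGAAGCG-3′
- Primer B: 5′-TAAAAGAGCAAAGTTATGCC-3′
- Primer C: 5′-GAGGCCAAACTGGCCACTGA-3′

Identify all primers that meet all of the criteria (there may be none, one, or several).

Primer A (19 nt, A=5 T=1 G=7 C=6): length 19 ✓; longest run = 2 ✓; GC 13/19 = 68.4%, outside 44.7–65.2% ✗ — fails.
Primer B (20 nt, A=9 T=4 G=4 C=3): length 20 ✓; longest run = 4 ✓; GC 7/20 = 35.0%, outside 44.7–65.2% ✗ — fails.
Primer C (20 nt, A=6 T=2 G=6 C=6): length 20 ✓; longest run = 3 ✓; GC 12/20 = 60.0% ✓ — passes.

Primer C only.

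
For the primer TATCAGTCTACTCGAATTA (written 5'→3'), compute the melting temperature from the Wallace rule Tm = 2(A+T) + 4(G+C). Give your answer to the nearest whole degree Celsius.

50°C

Base counts: A=6, T=7, G=2, C=4 (length 19).
Tm = 2·(6+7) + 4·(2+4) = 2·13 + 4·6 = 26 + 24 = 50°C.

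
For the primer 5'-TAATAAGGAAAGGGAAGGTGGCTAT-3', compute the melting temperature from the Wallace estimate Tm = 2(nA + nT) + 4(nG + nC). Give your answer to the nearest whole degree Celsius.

70°C

Base counts: A=10, T=5, G=9, C=1 (length 25).
Tm = 2·(10+5) + 4·(9+1) = 2·15 + 4·10 = 30 + 40 = 70°C.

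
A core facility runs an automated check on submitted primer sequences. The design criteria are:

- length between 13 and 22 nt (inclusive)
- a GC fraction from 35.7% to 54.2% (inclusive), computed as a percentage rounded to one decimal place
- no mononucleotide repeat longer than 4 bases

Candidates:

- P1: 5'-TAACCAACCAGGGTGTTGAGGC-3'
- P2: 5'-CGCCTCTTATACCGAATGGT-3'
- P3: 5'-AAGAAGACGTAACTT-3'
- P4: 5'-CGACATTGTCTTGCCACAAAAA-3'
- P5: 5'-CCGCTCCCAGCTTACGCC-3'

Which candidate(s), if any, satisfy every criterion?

P1 (22 nt, A=6 T=4 G=7 C=5): length 22 ✓; GC 12/22 = 54.5%, outside 35.7–54.2% ✗; longest run = 3 ✓ — fails.
P2 (20 nt, A=4 T=6 G=4 C=6): length 20 ✓; GC 10/20 = 50.0% ✓; longest run = 2 ✓ — passes.
P3 (15 nt, A=7 T=3 G=3 C=2): length 15 ✓; GC 5/15 = 33.3%, outside 35.7–54.2% ✗; longest run = 2 ✓ — fails.
P4 (22 nt, A=8 T=5 G=3 C=6): length 22 ✓; GC 9/22 = 40.9% ✓; longest run = 5, exceeds 4 ✗ — fails.
P5 (18 nt, A=2 T=3 G=3 C=10): length 18 ✓; GC 13/18 = 72.2%, outside 35.7–54.2% ✗; longest run = 3 ✓ — fails.

P2 only.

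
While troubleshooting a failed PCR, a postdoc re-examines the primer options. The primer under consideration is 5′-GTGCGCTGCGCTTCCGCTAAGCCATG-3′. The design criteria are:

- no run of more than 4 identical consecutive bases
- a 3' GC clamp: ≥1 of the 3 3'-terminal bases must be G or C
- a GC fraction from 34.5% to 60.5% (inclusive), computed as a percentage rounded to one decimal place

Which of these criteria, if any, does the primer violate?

Base counts: A=3, T=6, G=8, C=9 (length 26).
homopolymer run: longest run = 2 ✓
GC clamp: 3' end ATG has 1 G/C ✓
GC content: GC 17/26 = 65.4%, outside 34.5–60.5% ✗

Fails: GC content.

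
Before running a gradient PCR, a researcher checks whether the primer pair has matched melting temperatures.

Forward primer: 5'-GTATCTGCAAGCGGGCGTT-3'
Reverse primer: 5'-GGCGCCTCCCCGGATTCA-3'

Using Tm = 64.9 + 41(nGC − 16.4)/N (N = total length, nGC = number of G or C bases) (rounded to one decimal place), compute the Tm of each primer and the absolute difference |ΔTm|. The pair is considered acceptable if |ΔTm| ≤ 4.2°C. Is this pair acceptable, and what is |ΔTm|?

Forward: G+C = 11, N = 19 → Tm = 64.9 + 41·(11 − 16.4)/19 = 53.2°C.
Reverse: G+C = 13, N = 18 → Tm = 64.9 + 41·(13 − 16.4)/18 = 57.2°C.
|ΔTm| = |53.2 − 57.2| = 4.0°C, ≤ 4.2°C.

|ΔTm| = 4.0°C; the pair is acceptable.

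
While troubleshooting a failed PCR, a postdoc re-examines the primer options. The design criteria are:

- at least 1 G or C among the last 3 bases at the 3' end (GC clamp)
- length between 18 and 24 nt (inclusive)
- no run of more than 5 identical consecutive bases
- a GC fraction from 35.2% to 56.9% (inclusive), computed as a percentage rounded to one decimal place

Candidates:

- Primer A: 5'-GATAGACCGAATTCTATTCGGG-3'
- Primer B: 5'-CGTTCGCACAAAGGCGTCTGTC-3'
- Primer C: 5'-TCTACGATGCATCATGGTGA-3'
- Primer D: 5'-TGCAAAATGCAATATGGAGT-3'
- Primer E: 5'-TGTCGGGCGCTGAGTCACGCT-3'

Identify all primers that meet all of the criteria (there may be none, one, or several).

Primer A and Primer C.

Primer A (22 nt, A=6 T=6 G=6 C=4): 3' end GGG has 3 G/C ✓; length 22 ✓; longest run = 3 ✓; GC 10/22 = 45.5% ✓ — passes.
Primer B (22 nt, A=4 T=5 G=6 C=7): 3' end GTC has 2 G/C ✓; length 22 ✓; longest run = 3 ✓; GC 13/22 = 59.1%, outside 35.2–56.9% ✗ — fails.
Primer C (20 nt, A=5 T=6 G=5 C=4): 3' end TGA has 1 G/C ✓; length 20 ✓; longest run = 2 ✓; GC 9/20 = 45.0% ✓ — passes.
Primer D (20 nt, A=8 T=5 G=5 C=2): 3' end AGT has 1 G/C ✓; length 20 ✓; longest run = 4 ✓; GC 7/20 = 35.0%, outside 35.2–56.9% ✗ — fails.
Primer E (21 nt, A=2 T=5 G=8 C=6): 3' end GCT has 2 G/C ✓; length 21 ✓; longest run = 3 ✓; GC 14/21 = 66.7%, outside 35.2–56.9% ✗ — fails.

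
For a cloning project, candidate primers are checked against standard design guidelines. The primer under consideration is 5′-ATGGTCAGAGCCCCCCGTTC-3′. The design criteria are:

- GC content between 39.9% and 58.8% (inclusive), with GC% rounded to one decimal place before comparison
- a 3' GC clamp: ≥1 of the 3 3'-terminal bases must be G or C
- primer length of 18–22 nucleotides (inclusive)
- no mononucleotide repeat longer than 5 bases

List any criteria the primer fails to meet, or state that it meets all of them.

Fails: GC content, homopolymer run.

Base counts: A=3, T=4, G=5, C=8 (length 20).
GC content: GC 13/20 = 65.0%, outside 39.9–58.8% ✗
GC clamp: 3' end TTC has 1 G/C ✓
length: length 20 ✓
homopolymer run: longest run = 6, exceeds 5 ✗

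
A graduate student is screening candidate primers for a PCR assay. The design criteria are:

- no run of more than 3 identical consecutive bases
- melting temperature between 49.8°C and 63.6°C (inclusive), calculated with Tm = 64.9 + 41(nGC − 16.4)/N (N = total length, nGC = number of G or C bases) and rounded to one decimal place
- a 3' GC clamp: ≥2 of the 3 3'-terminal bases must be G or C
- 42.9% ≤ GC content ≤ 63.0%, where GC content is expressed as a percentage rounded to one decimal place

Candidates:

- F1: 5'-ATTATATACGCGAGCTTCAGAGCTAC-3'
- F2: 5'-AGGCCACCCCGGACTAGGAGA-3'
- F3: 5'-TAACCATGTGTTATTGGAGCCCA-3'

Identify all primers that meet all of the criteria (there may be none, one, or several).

F1 (26 nt, A=8 T=7 G=5 C=6): longest run = 2 ✓; Tm = 64.9 + 41·(11 − 16.4)/26 = 56.4°C ✓; 3' end TAC has 1 G/C, need ≥2 ✗; GC 11/26 = 42.3%, outside 42.9–63.0% ✗ — fails.
F2 (21 nt, A=6 T=1 G=7 C=7): longest run = 4, exceeds 3 ✗; Tm = 64.9 + 41·(14 − 16.4)/21 = 60.2°C ✓; 3' end AGA has 1 G/C, need ≥2 ✗; GC 14/21 = 66.7%, outside 42.9–63.0% ✗ — fails.
F3 (23 nt, A=6 T=7 G=5 C=5): longest run = 3 ✓; Tm = 64.9 + 41·(10 − 16.4)/23 = 53.5°C ✓; 3' end CCA has 2 G/C ✓; GC 10/23 = 43.5% ✓ — passes.

F3 only.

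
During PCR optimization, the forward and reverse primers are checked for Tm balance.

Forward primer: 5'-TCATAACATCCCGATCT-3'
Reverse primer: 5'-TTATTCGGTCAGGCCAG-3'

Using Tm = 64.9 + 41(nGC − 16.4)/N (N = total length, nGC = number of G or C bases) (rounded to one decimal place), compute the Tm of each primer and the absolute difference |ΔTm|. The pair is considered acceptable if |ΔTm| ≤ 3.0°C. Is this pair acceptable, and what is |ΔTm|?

Forward: G+C = 7, N = 17 → Tm = 64.9 + 41·(7 − 16.4)/17 = 42.2°C.
Reverse: G+C = 9, N = 17 → Tm = 64.9 + 41·(9 − 16.4)/17 = 47.1°C.
|ΔTm| = |42.2 − 47.1| = 4.9°C, > 3.0°C.

|ΔTm| = 4.9°C; the pair is not acceptable.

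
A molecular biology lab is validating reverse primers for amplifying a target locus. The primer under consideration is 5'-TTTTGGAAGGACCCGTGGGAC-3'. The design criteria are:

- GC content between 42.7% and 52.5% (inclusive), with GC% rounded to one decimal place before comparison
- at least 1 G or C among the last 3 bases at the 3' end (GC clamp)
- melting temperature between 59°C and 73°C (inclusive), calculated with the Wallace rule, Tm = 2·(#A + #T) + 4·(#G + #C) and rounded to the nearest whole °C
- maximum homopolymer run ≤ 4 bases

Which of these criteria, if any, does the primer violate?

Fails: GC content.

Base counts: A=4, T=5, G=8, C=4 (length 21).
GC content: GC 12/21 = 57.1%, outside 42.7–52.5% ✗
GC clamp: 3' end GAC has 2 G/C ✓
Tm: Tm = 2·9 + 4·12 = 66°C ✓
homopolymer run: longest run = 4 ✓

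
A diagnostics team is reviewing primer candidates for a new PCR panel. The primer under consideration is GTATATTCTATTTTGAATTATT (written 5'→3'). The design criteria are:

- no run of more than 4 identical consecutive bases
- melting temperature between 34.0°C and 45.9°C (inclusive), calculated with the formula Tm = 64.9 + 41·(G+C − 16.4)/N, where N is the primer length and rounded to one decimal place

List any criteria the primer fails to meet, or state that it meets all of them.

Base counts: A=6, T=13, G=2, C=1 (length 22).
homopolymer run: longest run = 4 ✓
Tm: Tm = 64.9 + 41·(3 − 16.4)/22 = 39.9°C ✓

Meets all criteria.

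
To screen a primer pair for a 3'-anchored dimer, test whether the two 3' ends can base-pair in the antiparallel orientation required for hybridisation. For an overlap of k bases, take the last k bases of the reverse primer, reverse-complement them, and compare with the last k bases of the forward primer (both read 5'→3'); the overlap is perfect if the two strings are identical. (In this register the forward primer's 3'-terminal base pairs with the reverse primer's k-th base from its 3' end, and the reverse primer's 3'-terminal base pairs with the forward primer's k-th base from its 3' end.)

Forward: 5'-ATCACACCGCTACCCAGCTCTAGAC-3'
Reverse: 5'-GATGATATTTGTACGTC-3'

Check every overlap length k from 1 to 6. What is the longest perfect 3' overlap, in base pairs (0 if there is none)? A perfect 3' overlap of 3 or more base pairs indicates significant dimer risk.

Longest perfect overlap: 3 complementary base pairs; significant dimer risk (threshold 3).

Last 6 bases (5'→3') — forward …CTAGAC, reverse …TACGTC.
Reverse complement of the reverse primer's last 6 bases: GACGTA; its first k bases are the reverse complement of the reverse primer's last k bases, so a perfect k-base overlap needs the forward primer's last k bases to equal them.
Comparing (forward last k vs required): k=1: C vs G ✗; k=2: AC vs GA ✗; k=3: GAC vs GAC ✓; k=4: AGAC vs GACG ✗; k=5: TAGAC vs GACGT ✗; k=6: CTAGAC vs GACGTA ✗.
Only k = 3 is perfect, so the longest perfect 3' overlap is 3.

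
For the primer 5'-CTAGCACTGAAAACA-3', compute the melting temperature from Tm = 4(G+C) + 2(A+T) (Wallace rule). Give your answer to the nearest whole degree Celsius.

Base counts: A=7, T=2, G=2, C=4 (length 15).
Tm = 2·(7+2) + 4·(2+4) = 2·9 + 4·6 = 18 + 24 = 42°C.

42°C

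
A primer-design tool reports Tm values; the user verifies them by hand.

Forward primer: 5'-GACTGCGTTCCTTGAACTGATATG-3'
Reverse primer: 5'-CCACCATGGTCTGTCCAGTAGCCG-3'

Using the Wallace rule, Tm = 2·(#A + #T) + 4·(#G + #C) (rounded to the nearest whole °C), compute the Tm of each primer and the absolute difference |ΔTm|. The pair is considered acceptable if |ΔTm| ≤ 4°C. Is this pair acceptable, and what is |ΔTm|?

Forward: A=5 T=8 G=6 C=5 → Tm = 2·13 + 4·11 = 70°C.
Reverse: A=4 T=5 G=6 C=9 → Tm = 2·9 + 4·15 = 78°C.
|ΔTm| = |70 − 78| = 8°C, > 4°C.

|ΔTm| = 8°C; the pair is not acceptable.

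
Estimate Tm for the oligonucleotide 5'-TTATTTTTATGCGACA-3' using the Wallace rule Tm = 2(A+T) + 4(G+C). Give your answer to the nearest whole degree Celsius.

Base counts: A=4, T=8, G=2, C=2 (length 16).
Tm = 2·(4+8) + 4·(2+2) = 2·12 + 4·4 = 24 + 16 = 40°C.

40°C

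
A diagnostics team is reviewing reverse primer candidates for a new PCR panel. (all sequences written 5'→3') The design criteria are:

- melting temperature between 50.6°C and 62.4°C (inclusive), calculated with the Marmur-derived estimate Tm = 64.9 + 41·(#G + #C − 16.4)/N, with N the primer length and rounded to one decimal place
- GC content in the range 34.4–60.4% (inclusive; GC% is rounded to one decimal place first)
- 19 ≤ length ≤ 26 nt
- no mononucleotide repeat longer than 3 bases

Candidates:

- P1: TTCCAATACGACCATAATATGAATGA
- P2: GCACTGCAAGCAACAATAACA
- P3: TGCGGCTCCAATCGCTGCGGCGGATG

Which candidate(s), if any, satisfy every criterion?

P1 (26 nt, A=11 T=7 G=3 C=5): Tm = 64.9 + 41·(8 − 16.4)/26 = 51.7°C ✓; GC 8/26 = 30.8%, outside 34.4–60.4% ✗; length 26 ✓; longest run = 2 ✓ — fails.
P2 (21 nt, A=10 T=2 G=3 C=6): Tm = 64.9 + 41·(9 − 16.4)/21 = 50.5°C, outside 50.6–62.4°C ✗; GC 9/21 = 42.9% ✓; length 21 ✓; longest run = 2 ✓ — fails.
P3 (26 nt, A=3 T=5 G=10 C=8): Tm = 64.9 + 41·(18 − 16.4)/26 = 67.4°C, outside 50.6–62.4°C ✗; GC 18/26 = 69.2%, outside 34.4–60.4% ✗; length 26 ✓; longest run = 2 ✓ — fails.

None of the candidates satisfy all criteria.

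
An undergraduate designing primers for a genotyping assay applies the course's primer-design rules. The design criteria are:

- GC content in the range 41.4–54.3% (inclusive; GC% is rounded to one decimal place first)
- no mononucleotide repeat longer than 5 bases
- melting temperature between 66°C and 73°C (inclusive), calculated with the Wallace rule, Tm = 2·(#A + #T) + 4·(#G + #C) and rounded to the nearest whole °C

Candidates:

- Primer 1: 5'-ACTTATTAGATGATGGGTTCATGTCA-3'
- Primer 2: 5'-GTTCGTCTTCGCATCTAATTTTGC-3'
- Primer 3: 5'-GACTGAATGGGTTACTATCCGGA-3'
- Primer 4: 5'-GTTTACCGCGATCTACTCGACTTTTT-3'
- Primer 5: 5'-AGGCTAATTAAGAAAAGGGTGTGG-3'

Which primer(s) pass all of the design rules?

Primer 1 (26 nt, A=7 T=10 G=6 C=3): GC 9/26 = 34.6%, outside 41.4–54.3% ✗; longest run = 3 ✓; Tm = 2·17 + 4·9 = 70°C ✓ — fails.
Primer 2 (24 nt, A=3 T=11 G=4 C=6): GC 10/24 = 41.7% ✓; longest run = 4 ✓; Tm = 2·14 + 4·10 = 68°C ✓ — passes.
Primer 3 (23 nt, A=6 T=6 G=7 C=4): GC 11/23 = 47.8% ✓; longest run = 3 ✓; Tm = 2·12 + 4·11 = 68°C ✓ — passes.
Primer 4 (26 nt, A=4 T=11 G=4 C=7): GC 11/26 = 42.3% ✓; longest run = 5 ✓; Tm = 2·15 + 4·11 = 74°C, outside 66–73°C ✗ — fails.
Primer 5 (24 nt, A=9 T=5 G=9 C=1): GC 10/24 = 41.7% ✓; longest run = 4 ✓; Tm = 2·14 + 4·10 = 68°C ✓ — passes.

Primer 2, Primer 3 and Primer 5.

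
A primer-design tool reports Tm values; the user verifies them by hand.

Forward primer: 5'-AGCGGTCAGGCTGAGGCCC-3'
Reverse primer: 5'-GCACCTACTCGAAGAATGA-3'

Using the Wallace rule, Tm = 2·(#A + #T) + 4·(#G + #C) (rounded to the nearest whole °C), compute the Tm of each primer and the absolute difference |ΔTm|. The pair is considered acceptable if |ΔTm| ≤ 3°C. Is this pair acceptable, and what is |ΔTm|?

Forward: A=3 T=2 G=8 C=6 → Tm = 2·5 + 4·14 = 66°C.
Reverse: A=7 T=3 G=4 C=5 → Tm = 2·10 + 4·9 = 56°C.
|ΔTm| = |66 − 56| = 10°C, > 3°C.

|ΔTm| = 10°C; the pair is not acceptable.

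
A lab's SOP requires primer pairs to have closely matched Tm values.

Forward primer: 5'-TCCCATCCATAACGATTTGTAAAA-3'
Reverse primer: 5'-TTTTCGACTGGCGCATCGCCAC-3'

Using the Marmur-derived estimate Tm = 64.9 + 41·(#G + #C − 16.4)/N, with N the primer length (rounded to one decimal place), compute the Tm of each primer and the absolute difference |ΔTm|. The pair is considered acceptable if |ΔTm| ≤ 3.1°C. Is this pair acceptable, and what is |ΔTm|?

|ΔTm| = 8.0°C; the pair is not acceptable.

Forward: G+C = 8, N = 24 → Tm = 64.9 + 41·(8 − 16.4)/24 = 50.6°C.
Reverse: G+C = 13, N = 22 → Tm = 64.9 + 41·(13 − 16.4)/22 = 58.6°C.
|ΔTm| = |50.6 − 58.6| = 8.0°C, > 3.1°C.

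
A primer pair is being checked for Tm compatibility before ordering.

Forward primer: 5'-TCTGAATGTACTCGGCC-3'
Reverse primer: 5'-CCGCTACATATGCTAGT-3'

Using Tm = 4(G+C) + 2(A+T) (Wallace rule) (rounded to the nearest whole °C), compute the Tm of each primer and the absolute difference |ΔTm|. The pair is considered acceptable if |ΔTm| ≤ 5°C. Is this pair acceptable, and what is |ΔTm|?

|ΔTm| = 2°C; the pair is acceptable.

Forward: A=3 T=5 G=4 C=5 → Tm = 2·8 + 4·9 = 52°C.
Reverse: A=4 T=5 G=3 C=5 → Tm = 2·9 + 4·8 = 50°C.
|ΔTm| = |52 − 50| = 2°C, ≤ 5°C.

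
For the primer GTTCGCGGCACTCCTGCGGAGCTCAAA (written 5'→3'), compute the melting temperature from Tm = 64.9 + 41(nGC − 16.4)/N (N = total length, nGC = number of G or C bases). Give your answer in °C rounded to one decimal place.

65.8°C

Base counts: A=5, T=5, G=8, C=9; G+C = 17, N = 27.
Tm = 64.9 + 41·(17 − 16.4)/27 = 64.9 + 24.60/27 = 65.8°C.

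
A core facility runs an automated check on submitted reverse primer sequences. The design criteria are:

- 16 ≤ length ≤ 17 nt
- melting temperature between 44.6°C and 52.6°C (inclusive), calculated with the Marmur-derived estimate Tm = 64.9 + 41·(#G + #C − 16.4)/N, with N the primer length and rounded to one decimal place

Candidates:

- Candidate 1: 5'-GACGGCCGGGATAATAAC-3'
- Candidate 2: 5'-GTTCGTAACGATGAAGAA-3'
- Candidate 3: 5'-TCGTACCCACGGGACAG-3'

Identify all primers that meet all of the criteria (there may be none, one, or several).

Candidate 3 only.

Candidate 1 (18 nt, A=6 T=2 G=6 C=4): length 18, outside 16–17 ✗; Tm = 64.9 + 41·(10 − 16.4)/18 = 50.3°C ✓ — fails.
Candidate 2 (18 nt, A=7 T=4 G=5 C=2): length 18, outside 16–17 ✗; Tm = 64.9 + 41·(7 − 16.4)/18 = 43.5°C, outside 44.6–52.6°C ✗ — fails.
Candidate 3 (17 nt, A=4 T=2 G=5 C=6): length 17 ✓; Tm = 64.9 + 41·(11 − 16.4)/17 = 51.9°C ✓ — passes.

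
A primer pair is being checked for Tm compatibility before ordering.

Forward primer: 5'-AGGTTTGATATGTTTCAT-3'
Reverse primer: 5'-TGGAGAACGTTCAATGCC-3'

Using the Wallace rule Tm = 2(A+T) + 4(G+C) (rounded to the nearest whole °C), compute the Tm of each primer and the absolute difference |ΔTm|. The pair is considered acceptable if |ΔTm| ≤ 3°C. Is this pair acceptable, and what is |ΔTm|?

|ΔTm| = 8°C; the pair is not acceptable.

Forward: A=4 T=9 G=4 C=1 → Tm = 2·13 + 4·5 = 46°C.
Reverse: A=5 T=4 G=5 C=4 → Tm = 2·9 + 4·9 = 54°C.
|ΔTm| = |46 − 54| = 8°C, > 3°C.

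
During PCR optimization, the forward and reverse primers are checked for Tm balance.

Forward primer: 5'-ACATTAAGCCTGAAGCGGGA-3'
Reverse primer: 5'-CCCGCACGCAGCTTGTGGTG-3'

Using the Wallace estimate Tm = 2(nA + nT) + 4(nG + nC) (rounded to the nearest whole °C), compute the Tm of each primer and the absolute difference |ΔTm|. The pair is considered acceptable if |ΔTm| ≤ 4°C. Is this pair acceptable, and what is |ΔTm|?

Forward: A=7 T=3 G=6 C=4 → Tm = 2·10 + 4·10 = 60°C.
Reverse: A=2 T=4 G=7 C=7 → Tm = 2·6 + 4·14 = 68°C.
|ΔTm| = |60 − 68| = 8°C, > 4°C.

|ΔTm| = 8°C; the pair is not acceptable.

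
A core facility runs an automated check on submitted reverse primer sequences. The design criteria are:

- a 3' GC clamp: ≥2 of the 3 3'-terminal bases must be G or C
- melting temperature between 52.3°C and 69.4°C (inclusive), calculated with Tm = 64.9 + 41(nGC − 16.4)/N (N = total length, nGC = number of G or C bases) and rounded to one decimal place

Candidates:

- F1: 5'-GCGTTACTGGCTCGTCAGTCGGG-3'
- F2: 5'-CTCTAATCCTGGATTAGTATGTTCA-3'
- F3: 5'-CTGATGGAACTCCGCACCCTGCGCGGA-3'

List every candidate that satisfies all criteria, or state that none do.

F1 (23 nt, A=2 T=6 G=9 C=6): 3' end GGG has 3 G/C ✓; Tm = 64.9 + 41·(15 − 16.4)/23 = 62.4°C ✓ — passes.
F2 (25 nt, A=6 T=10 G=4 C=5): 3' end TCA has 1 G/C, need ≥2 ✗; Tm = 64.9 + 41·(9 − 16.4)/25 = 52.8°C ✓ — fails.
F3 (27 nt, A=5 T=4 G=8 C=10): 3' end GGA has 2 G/C ✓; Tm = 64.9 + 41·(18 − 16.4)/27 = 67.3°C ✓ — passes.

F1 and F3.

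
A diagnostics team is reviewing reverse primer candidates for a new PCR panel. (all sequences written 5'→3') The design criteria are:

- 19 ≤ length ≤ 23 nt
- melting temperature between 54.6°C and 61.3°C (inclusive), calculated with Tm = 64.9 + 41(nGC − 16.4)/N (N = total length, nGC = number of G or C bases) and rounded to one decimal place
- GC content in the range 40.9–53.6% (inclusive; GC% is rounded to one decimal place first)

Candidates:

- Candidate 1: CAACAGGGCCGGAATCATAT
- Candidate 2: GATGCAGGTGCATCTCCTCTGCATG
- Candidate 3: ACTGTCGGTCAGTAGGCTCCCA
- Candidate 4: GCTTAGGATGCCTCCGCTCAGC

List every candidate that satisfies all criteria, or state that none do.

None of the candidates satisfy all criteria.

Candidate 1 (20 nt, A=7 T=3 G=5 C=5): length 20 ✓; Tm = 64.9 + 41·(10 − 16.4)/20 = 51.8°C, outside 54.6–61.3°C ✗; GC 10/20 = 50.0% ✓ — fails.
Candidate 2 (25 nt, A=4 T=7 G=7 C=7): length 25, outside 19–23 ✗; Tm = 64.9 + 41·(14 − 16.4)/25 = 61.0°C ✓; GC 14/25 = 56.0%, outside 40.9–53.6% ✗ — fails.
Candidate 3 (22 nt, A=4 T=5 G=6 C=7): length 22 ✓; Tm = 64.9 + 41·(13 − 16.4)/22 = 58.6°C ✓; GC 13/22 = 59.1%, outside 40.9–53.6% ✗ — fails.
Candidate 4 (22 nt, A=3 T=5 G=6 C=8): length 22 ✓; Tm = 64.9 + 41·(14 − 16.4)/22 = 60.4°C ✓; GC 14/22 = 63.6%, outside 40.9–53.6% ✗ — fails.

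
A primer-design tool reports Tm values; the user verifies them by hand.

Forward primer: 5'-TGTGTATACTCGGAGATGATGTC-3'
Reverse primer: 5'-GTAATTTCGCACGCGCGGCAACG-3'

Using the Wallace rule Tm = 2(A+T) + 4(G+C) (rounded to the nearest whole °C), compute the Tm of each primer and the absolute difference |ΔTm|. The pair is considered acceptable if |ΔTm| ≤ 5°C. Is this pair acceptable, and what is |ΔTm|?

|ΔTm| = 8°C; the pair is not acceptable.

Forward: A=5 T=8 G=7 C=3 → Tm = 2·13 + 4·10 = 66°C.
Reverse: A=5 T=4 G=7 C=7 → Tm = 2·9 + 4·14 = 74°C.
|ΔTm| = |66 − 74| = 8°C, > 5°C.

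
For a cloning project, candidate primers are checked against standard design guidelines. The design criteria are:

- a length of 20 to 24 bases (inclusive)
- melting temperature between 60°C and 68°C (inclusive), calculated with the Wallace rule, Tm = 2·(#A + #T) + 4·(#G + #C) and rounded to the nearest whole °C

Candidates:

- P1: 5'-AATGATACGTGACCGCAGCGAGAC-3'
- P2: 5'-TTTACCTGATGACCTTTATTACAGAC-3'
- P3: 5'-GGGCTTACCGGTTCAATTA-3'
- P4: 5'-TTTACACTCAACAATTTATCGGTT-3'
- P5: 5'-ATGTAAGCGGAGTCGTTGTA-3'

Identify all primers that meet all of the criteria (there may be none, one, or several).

P1 (24 nt, A=8 T=3 G=7 C=6): length 24 ✓; Tm = 2·11 + 4·13 = 74°C, outside 60–68°C ✗ — fails.
P2 (26 nt, A=7 T=10 G=3 C=6): length 26, outside 20–24 ✗; Tm = 2·17 + 4·9 = 70°C, outside 60–68°C ✗ — fails.
P3 (19 nt, A=4 T=6 G=5 C=4): length 19, outside 20–24 ✗; Tm = 2·10 + 4·9 = 56°C, outside 60–68°C ✗ — fails.
P4 (24 nt, A=7 T=10 G=2 C=5): length 24 ✓; Tm = 2·17 + 4·7 = 62°C ✓ — passes.
P5 (20 nt, A=5 T=6 G=7 C=2): length 20 ✓; Tm = 2·11 + 4·9 = 58°C, outside 60–68°C ✗ — fails.

P4 only.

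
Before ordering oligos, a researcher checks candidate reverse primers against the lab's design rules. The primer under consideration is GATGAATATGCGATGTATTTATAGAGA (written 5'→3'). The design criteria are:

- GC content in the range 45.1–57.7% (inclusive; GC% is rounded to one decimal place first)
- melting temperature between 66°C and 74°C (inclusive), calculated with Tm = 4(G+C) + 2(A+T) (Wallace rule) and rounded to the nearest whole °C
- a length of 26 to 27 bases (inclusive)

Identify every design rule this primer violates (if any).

Fails: GC content.

Base counts: A=10, T=9, G=7, C=1 (length 27).
GC content: GC 8/27 = 29.6%, outside 45.1–57.7% ✗
Tm: Tm = 2·19 + 4·8 = 70°C ✓
length: length 27 ✓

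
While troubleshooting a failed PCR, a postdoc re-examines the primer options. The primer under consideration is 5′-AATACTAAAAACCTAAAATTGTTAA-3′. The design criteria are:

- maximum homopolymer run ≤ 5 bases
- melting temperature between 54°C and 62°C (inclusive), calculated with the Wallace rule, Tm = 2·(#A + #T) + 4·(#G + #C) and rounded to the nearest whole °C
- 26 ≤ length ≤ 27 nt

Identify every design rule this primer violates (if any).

Base counts: A=14, T=7, G=1, C=3 (length 25).
homopolymer run: longest run = 5 ✓
Tm: Tm = 2·21 + 4·4 = 58°C ✓
length: length 25, outside 26–27 ✗

Fails: length.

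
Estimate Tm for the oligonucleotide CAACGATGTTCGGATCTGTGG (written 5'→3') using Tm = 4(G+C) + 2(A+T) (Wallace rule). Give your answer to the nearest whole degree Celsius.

Base counts: A=4, T=6, G=7, C=4 (length 21).
Tm = 2·(4+6) + 4·(7+4) = 2·10 + 4·11 = 20 + 44 = 64°C.

64°C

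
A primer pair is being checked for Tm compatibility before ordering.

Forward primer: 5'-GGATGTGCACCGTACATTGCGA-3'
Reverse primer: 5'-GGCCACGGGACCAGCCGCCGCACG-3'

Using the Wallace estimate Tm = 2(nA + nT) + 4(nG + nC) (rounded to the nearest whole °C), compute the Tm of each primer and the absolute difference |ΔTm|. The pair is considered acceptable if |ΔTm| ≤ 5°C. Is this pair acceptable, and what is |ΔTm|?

|ΔTm| = 20°C; the pair is not acceptable.

Forward: A=5 T=5 G=7 C=5 → Tm = 2·10 + 4·12 = 68°C.
Reverse: A=4 T=0 G=9 C=11 → Tm = 2·4 + 4·20 = 88°C.
|ΔTm| = |68 − 88| = 20°C, > 5°C.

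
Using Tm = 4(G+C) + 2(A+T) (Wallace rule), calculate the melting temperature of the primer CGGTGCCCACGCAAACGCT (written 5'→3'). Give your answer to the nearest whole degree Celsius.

Base counts: A=4, T=2, G=5, C=8 (length 19).
Tm = 2·(4+2) + 4·(5+8) = 2·6 + 4·13 = 12 + 52 = 64°C.

64°C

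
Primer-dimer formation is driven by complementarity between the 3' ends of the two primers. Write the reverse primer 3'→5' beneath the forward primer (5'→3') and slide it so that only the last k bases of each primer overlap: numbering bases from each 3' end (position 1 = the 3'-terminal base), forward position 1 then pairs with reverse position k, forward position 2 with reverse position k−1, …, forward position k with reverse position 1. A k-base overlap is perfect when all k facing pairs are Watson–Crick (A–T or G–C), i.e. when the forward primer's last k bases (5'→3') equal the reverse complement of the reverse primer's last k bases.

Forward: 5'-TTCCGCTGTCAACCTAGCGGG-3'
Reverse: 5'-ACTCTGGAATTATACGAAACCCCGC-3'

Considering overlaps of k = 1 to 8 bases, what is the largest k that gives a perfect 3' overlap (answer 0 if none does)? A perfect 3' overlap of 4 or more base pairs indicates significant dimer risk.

Longest perfect overlap: 5 complementary base pairs; significant dimer risk (threshold 4).

Last 8 bases (5'→3') — forward …CTAGCGGG, reverse …AACCCCGC.
Reverse complement of the reverse primer's last 8 bases: GCGGGGTT; its first k bases are the reverse complement of the reverse primer's last k bases, so a perfect k-base overlap needs the forward primer's last k bases to equal them.
Comparing (forward last k vs required): k=1: G vs G ✓; k=2: GG vs GC ✗; k=3: GGG vs GCG ✗; k=4: CGGG vs GCGG ✗; k=5: GCGGG vs GCGGG ✓; k=6: AGCGGG vs GCGGGG ✗; k=7: TAGCGGG vs GCGGGGT ✗; k=8: CTAGCGGG vs GCGGGGTT ✗.
Perfect overlaps at k = 1, 5; the largest is 5.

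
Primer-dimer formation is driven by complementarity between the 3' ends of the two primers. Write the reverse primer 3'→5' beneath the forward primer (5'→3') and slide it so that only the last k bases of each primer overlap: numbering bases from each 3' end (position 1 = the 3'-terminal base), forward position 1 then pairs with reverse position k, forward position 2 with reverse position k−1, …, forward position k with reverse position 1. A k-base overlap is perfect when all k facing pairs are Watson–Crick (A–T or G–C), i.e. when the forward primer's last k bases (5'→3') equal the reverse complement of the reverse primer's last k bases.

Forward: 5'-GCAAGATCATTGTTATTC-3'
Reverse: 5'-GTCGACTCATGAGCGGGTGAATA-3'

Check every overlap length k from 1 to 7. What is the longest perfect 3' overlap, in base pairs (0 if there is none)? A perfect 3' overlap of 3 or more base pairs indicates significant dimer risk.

Longest perfect overlap: 5 complementary base pairs; significant dimer risk (threshold 3).

Last 7 bases (5'→3') — forward …GTTATTC, reverse …GTGAATA.
Reverse complement of the reverse primer's last 7 bases: TATTCAC; its first k bases are the reverse complement of the reverse primer's last k bases, so a perfect k-base overlap needs the forward primer's last k bases to equal them.
Comparing (forward last k vs required): k=1: C vs T ✗; k=2: TC vs TA ✗; k=3: TTC vs TAT ✗; k=4: ATTC vs TATT ✗; k=5: TATTC vs TATTC ✓; k=6: TTATTC vs TATTCA ✗; k=7: GTTATTC vs TATTCAC ✗.
Only k = 5 is perfect, so the longest perfect 3' overlap is 5.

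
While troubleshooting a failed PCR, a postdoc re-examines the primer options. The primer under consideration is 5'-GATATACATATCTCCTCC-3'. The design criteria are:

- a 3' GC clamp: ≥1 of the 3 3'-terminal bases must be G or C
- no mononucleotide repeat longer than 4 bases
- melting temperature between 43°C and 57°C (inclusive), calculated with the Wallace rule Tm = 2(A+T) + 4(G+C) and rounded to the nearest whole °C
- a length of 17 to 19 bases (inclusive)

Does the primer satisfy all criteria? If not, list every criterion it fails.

Base counts: A=5, T=6, G=1, C=6 (length 18).
GC clamp: 3' end TCC has 2 G/C ✓
homopolymer run: longest run = 2 ✓
Tm: Tm = 2·11 + 4·7 = 50°C ✓
length: length 18 ✓

Meets all criteria.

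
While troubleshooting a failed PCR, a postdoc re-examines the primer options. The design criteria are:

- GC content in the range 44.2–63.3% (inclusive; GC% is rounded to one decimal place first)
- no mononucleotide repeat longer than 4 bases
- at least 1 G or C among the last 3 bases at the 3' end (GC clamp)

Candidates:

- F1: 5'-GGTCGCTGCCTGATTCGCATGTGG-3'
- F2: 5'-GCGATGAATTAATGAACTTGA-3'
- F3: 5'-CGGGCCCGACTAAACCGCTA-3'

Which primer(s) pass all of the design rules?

F1 only.

F1 (24 nt, A=2 T=7 G=9 C=6): GC 15/24 = 62.5% ✓; longest run = 2 ✓; 3' end TGG has 2 G/C ✓ — passes.
F2 (21 nt, A=8 T=6 G=5 C=2): GC 7/21 = 33.3%, outside 44.2–63.3% ✗; longest run = 2 ✓; 3' end TGA has 1 G/C ✓ — fails.
F3 (20 nt, A=5 T=2 G=5 C=8): GC 13/20 = 65.0%, outside 44.2–63.3% ✗; longest run = 3 ✓; 3' end CTA has 1 G/C ✓ — fails.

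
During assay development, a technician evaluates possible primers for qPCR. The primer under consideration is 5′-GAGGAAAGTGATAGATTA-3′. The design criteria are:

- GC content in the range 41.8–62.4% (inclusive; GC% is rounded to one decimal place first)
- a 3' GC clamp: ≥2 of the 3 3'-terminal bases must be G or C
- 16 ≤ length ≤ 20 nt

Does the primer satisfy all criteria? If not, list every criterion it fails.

Base counts: A=8, T=4, G=6, C=0 (length 18).
GC content: GC 6/18 = 33.3%, outside 41.8–62.4% ✗
GC clamp: 3' end TTA has 0 G/C, need ≥2 ✗
length: length 18 ✓

Fails: GC content, GC clamp.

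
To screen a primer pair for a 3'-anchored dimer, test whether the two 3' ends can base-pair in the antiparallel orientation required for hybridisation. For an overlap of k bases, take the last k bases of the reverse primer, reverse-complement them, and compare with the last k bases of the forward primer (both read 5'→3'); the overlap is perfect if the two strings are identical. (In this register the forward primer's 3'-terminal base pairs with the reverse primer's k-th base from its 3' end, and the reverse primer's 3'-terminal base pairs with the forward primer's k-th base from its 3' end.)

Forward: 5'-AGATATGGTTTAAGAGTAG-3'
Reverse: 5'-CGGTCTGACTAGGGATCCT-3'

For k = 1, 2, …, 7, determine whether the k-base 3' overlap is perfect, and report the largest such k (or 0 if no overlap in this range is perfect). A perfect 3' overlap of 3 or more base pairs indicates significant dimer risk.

Longest perfect overlap: 2 complementary base pairs; below the dimer-risk threshold (threshold 3).

Last 7 bases (5'→3') — forward …AGAGTAG, reverse …GGATCCT.
Reverse complement of the reverse primer's last 7 bases: AGGATCC; its first k bases are the reverse complement of the reverse primer's last k bases, so a perfect k-base overlap needs the forward primer's last k bases to equal them.
Comparing (forward last k vs required): k=1: G vs A ✗; k=2: AG vs AG ✓; k=3: TAG vs AGG ✗; k=4: GTAG vs AGGA ✗; k=5: AGTAG vs AGGAT ✗; k=6: GAGTAG vs AGGATC ✗; k=7: AGAGTAG vs AGGATCC ✗.
Only k = 2 is perfect, so the longest perfect 3' overlap is 2.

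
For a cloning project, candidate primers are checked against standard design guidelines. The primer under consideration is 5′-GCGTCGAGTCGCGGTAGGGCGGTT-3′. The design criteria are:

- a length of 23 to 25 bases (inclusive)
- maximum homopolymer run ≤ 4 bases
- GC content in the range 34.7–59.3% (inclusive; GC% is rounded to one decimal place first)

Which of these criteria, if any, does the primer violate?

Base counts: A=2, T=5, G=12, C=5 (length 24).
length: length 24 ✓
homopolymer run: longest run = 3 ✓
GC content: GC 17/24 = 70.8%, outside 34.7–59.3% ✗

Fails: GC content.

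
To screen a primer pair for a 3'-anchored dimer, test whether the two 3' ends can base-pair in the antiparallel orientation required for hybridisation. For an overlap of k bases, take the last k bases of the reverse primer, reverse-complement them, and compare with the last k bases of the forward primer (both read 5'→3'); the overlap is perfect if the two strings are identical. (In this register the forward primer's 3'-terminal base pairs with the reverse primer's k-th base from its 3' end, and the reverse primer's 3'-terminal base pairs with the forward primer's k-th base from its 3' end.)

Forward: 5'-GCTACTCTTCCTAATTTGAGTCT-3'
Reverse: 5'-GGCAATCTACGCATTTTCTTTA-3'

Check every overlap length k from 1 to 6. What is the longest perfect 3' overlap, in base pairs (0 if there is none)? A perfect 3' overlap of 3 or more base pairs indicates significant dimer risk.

Longest perfect overlap: 1 complementary base pair; below the dimer-risk threshold (threshold 3).

Last 6 bases (5'→3') — forward …GAGTCT, reverse …TCTTTA.
Reverse complement of the reverse primer's last 6 bases: TAAAGA; its first k bases are the reverse complement of the reverse primer's last k bases, so a perfect k-base overlap needs the forward primer's last k bases to equal them.
Comparing (forward last k vs required): k=1: T vs T ✓; k=2: CT vs TA ✗; k=3: TCT vs TAA ✗; k=4: GTCT vs TAAA ✗; k=5: AGTCT vs TAAAG ✗; k=6: GAGTCT vs TAAAGA ✗.
Only k = 1 is perfect, so the longest perfect 3' overlap is 1.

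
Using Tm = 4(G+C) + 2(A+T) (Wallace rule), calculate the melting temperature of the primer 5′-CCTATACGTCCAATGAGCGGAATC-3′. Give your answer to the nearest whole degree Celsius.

72°C

Base counts: A=7, T=5, G=5, C=7 (length 24).
Tm = 2·(7+5) + 4·(5+7) = 2·12 + 4·12 = 24 + 48 = 72°C.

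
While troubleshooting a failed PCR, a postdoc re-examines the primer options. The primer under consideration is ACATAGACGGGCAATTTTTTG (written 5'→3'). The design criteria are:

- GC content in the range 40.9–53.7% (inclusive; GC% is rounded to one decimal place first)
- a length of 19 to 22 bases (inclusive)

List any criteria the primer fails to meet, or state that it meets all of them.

Base counts: A=6, T=7, G=5, C=3 (length 21).
GC content: GC 8/21 = 38.1%, outside 40.9–53.7% ✗
length: length 21 ✓

Fails: GC content.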